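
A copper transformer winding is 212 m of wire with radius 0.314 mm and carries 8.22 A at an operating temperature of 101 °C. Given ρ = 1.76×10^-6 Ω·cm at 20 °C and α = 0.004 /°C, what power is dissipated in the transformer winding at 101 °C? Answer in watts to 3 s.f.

ρ = 1.76×10^-6 Ω·cm = 1.76×10^-8 Ω·m
A = πr² = π(3.1400e-04 m)² = 3.097e-07 m²
R₍20₎ = ρL/A = (1.76×10^-8)(212)/(3.097e-07) = 12.05 Ω
R₍101₎ = R₍20₎(1 + αΔT) = 12.05 × (1 + 0.004×81) = 15.95 Ω
P = I²R = (8.22)² × 15.95 = 1080 W

1080 W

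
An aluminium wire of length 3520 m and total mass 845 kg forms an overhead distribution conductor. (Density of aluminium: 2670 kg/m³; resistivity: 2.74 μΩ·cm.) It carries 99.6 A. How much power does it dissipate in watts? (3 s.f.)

10600 W

ρ = 2.74 μΩ·cm = 2.74×10^-8 Ω·m
A = m/(density·L) = 845/(2670×3520) = 8.9909e-05 m²
R = ρL/A = (2.74×10^-8)(3520)/(8.9909e-05) = 1.073 Ω
P = I²R = (99.6)² × 1.073 = 10600 W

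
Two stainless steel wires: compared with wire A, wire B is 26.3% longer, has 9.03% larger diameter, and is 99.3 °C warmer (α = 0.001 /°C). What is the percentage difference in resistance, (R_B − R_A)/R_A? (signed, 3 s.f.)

16.8%

R ∝ ρL/d² with ρ ∝ (1+αΔT), so R_B/R_A = (1 + 26.3/100) × (1 + 9.03/100)⁻² × (1 + 0.001×99.3)
= 1.263 × 0.8412 × 1.099 = 1.168
(R_B − R_A)/R_A = 1.168 − 1 = 16.8%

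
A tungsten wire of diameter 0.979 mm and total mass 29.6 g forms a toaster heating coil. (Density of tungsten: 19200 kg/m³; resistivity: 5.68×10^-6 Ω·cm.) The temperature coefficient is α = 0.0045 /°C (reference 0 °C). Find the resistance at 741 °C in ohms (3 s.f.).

ρ = 5.68×10^-6 Ω·cm = 5.68×10^-8 Ω·m
A = π(d/2)² = π(4.8950e-04 m)² = 7.5276e-07 m²
L = m/(density·A) = 0.0296/(19200×7.5276e-07) = 2.048 m
R = ρL/A = (5.68×10^-8)(2.048)/(7.5276e-07) = 0.1545 Ω
R(741 °C) = 0.1545 × (1 + 0.0045×741) = 0.670 Ω

0.670 Ω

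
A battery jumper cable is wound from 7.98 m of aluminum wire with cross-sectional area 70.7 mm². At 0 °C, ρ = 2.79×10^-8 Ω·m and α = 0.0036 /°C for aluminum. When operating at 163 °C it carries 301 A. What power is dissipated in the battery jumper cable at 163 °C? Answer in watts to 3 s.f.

A = 70.7 mm² = 7.070e-05 m²
R₍0₎ = ρL/A = (2.79×10^-8)(7.98)/(7.070e-05) = 0.003149 Ω
R₍163₎ = R₍0₎(1 + αΔT) = 0.003149 × (1 + 0.0036×163) = 0.004997 Ω
P = I²R = (301)² × 0.004997 = 453 W

453 W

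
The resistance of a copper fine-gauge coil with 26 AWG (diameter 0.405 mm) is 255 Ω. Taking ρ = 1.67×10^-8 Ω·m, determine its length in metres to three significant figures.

1970 m

A = π(0.405/2 mm)² = π(2.0250e-04 m)² = 1.288e-07 m²
L = RA/ρ = (255)(1.288e-07)/(1.67×10^-8) = 1970 m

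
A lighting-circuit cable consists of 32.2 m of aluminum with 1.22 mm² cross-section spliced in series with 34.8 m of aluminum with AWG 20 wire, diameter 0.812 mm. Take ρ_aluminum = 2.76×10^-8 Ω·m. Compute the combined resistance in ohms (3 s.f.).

2.58 Ω

Segment 1: A = 1.22 mm² = 1.220e-06 m²
R₁ = ρL/A = (2.76×10^-8)(32.2)/(1.220e-06) = 0.7285 Ω
Segment 2: A = π(0.812/2 mm)² = π(4.0600e-04 m)² = 5.178e-07 m²
R₂ = (2.76×10^-8)(34.8)/(5.178e-07) = 1.855 Ω
R = R₁ + R₂ = 2.58 Ω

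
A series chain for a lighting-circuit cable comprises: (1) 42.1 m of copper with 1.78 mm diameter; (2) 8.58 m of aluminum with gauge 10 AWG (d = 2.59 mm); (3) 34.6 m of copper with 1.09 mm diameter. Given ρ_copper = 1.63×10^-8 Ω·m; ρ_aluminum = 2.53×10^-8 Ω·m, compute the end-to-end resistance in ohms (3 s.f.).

Seg 1: A = π(d/2)² = π(8.9000e-04 m)² = 2.488e-06 m²
R_1 = (1.63×10^-8)(42.1)/(2.488e-06) = 0.2758 Ω
Seg 2: A = π(2.59/2 mm)² = π(1.2950e-03 m)² = 5.269e-06 m²
R_2 = (2.53×10^-8)(8.58)/(5.269e-06) = 0.0412 Ω
Seg 3: A = π(d/2)² = π(5.4500e-04 m)² = 9.331e-07 m²
R_3 = (1.63×10^-8)(34.6)/(9.331e-07) = 0.6044 Ω
R_total = R_1 + R_2 + R_3 = 0.921 Ω

0.921 Ω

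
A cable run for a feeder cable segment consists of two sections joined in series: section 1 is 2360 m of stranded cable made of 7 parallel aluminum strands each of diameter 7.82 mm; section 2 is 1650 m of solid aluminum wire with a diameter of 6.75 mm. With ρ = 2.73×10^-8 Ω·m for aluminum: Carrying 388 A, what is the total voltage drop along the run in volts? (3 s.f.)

563 V

Section 1: A_strand = π(3.9100e-03)² = 4.803e-05 m²; R₁ = ρL/(N·A_s) = (2.73×10^-8)(2360)/(7×4.803e-05) = 0.1916 Ω
Section 2: A = π(d/2)² = π(3.3750e-03 m)² = 3.578e-05 m²
R₂ = (2.73×10^-8)(1650)/(3.578e-05) = 1.259 Ω
R = R₁ + R₂ = 1.45 Ω
V = IR = 388 × 1.45 = 563 V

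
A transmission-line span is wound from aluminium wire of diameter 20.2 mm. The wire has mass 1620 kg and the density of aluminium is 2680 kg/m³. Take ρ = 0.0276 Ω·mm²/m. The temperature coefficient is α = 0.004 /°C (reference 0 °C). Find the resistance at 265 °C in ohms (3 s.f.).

0.335 Ω

ρ = 0.0276 Ω·mm²/m = 2.76×10^-8 Ω·m
A = π(d/2)² = π(1.0100e-02 m)² = 3.2047e-04 m²
L = m/(density·A) = 1620/(2680×3.2047e-04) = 1886 m
R = ρL/A = (2.76×10^-8)(1886)/(3.2047e-04) = 0.1624 Ω
R(265 °C) = 0.1624 × (1 + 0.004×265) = 0.335 Ω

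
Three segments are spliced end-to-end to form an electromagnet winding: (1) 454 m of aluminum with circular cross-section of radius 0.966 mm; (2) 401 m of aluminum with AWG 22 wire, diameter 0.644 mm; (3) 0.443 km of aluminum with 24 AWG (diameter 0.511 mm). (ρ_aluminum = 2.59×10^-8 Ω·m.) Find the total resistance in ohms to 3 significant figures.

91.8 Ω

Seg 1: A = πr² = π(9.6600e-04 m)² = 2.932e-06 m²
R_1 = (2.59×10^-8)(454)/(2.932e-06) = 4.011 Ω
Seg 2: A = π(0.644/2 mm)² = π(3.2200e-04 m)² = 3.257e-07 m²
R_2 = (2.59×10^-8)(401)/(3.257e-07) = 31.88 Ω
Seg 3: A = π(0.511/2 mm)² = π(2.5550e-04 m)² = 2.051e-07 m²
R_3 = (2.59×10^-8)(443)/(2.051e-07) = 55.95 Ω
R_total = R_1 + R_2 + R_3 = 91.8 Ω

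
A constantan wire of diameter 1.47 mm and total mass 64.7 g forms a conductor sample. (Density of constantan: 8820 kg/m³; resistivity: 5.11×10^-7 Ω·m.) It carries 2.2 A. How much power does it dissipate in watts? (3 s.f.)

A = π(d/2)² = π(7.3500e-04 m)² = 1.6972e-06 m²
L = m/(density·A) = 0.0647/(8820×1.6972e-06) = 4.322 m
R = ρL/A = (5.11×10^-7)(4.322)/(1.6972e-06) = 1.301 Ω
P = I²R = (2.2)² × 1.301 = 6.30 W

6.30 W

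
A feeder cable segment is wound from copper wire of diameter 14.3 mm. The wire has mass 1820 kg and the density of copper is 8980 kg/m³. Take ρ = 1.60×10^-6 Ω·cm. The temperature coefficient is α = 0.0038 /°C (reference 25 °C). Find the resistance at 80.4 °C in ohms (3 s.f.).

0.152 Ω

ρ = 1.60×10^-6 Ω·cm = 1.60×10^-8 Ω·m
A = π(d/2)² = π(7.1500e-03 m)² = 1.6061e-04 m²
L = m/(density·A) = 1820/(8980×1.6061e-04) = 1262 m
R = ρL/A = (1.60×10^-8)(1262)/(1.6061e-04) = 0.1257 Ω
R(80.4 °C) = 0.1257 × (1 + 0.0038×55.4) = 0.152 Ω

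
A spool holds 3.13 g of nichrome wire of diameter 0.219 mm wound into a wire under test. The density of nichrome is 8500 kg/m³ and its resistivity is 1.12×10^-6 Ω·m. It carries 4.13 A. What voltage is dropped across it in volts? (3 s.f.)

A = π(d/2)² = π(1.0950e-04 m)² = 3.7668e-08 m²
L = m/(density·A) = 0.00313/(8500×3.7668e-08) = 9.776 m
R = ρL/A = (1.12×10^-6)(9.776)/(3.7668e-08) = 290.7 Ω
V = IR = 4.13 × 290.7 = 1200 V

1200 V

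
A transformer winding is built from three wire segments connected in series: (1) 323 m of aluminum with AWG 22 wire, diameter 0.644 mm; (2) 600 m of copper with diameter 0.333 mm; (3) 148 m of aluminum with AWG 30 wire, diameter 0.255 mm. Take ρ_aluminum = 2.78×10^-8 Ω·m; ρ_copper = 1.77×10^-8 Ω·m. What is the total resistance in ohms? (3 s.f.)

230 Ω

Seg 1: A = π(0.644/2 mm)² = π(3.2200e-04 m)² = 3.257e-07 m²
R_1 = (2.78×10^-8)(323)/(3.257e-07) = 27.57 Ω
Seg 2: A = π(d/2)² = π(1.6650e-04 m)² = 8.709e-08 m²
R_2 = (1.77×10^-8)(600)/(8.709e-08) = 121.9 Ω
Seg 3: A = π(0.255/2 mm)² = π(1.2750e-04 m)² = 5.107e-08 m²
R_3 = (2.78×10^-8)(148)/(5.107e-08) = 80.56 Ω
R_total = R_1 + R_2 + R_3 = 230 Ω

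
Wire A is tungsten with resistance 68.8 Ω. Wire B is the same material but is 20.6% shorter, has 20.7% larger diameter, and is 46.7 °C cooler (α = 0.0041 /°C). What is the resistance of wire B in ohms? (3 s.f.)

R ∝ ρL/d² with ρ ∝ (1+αΔT), so R_B/R_A = (1 − 20.6/100) × (1 + 20.7/100)⁻² × (1 − 0.0041×46.7)
= 0.794 × 0.6864 × 0.8085 = 0.4407
R_B = 0.4407 × 68.8 = 30.3 Ω

30.3 Ω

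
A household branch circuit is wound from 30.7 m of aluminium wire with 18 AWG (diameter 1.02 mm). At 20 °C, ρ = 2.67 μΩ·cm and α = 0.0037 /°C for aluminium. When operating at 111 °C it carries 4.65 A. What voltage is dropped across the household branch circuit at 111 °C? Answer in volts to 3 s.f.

6.24 V

ρ = 2.67 μΩ·cm = 2.67×10^-8 Ω·m
A = π(1.02/2 mm)² = π(5.1000e-04 m)² = 8.171e-07 m²
R₍20₎ = ρL/A = (2.67×10^-8)(30.7)/(8.171e-07) = 1.003 Ω
R₍111₎ = R₍20₎(1 + αΔT) = 1.003 × (1 + 0.0037×91) = 1.341 Ω
V = IR = 4.65 × 1.341 = 6.24 V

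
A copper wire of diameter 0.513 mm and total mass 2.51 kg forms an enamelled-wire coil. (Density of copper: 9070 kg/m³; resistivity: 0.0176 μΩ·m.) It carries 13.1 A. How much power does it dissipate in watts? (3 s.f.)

ρ = 0.0176 μΩ·m = 1.76×10^-8 Ω·m
A = π(d/2)² = π(2.5650e-04 m)² = 2.0669e-07 m²
L = m/(density·A) = 2.51/(9070×2.0669e-07) = 1339 m
R = ρL/A = (1.76×10^-8)(1339)/(2.0669e-07) = 114 Ω
P = I²R = (13.1)² × 114 = 19600 W

19600 W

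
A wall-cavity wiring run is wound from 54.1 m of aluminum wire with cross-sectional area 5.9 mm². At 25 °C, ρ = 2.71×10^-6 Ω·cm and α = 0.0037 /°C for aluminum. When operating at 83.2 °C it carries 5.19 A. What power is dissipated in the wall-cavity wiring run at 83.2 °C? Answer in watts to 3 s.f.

ρ = 2.71×10^-6 Ω·cm = 2.71×10^-8 Ω·m
A = 5.9 mm² = 5.900e-06 m²
R₍25₎ = ρL/A = (2.71×10^-8)(54.1)/(5.900e-06) = 0.2485 Ω
R₍83.2₎ = R₍25₎(1 + αΔT) = 0.2485 × (1 + 0.0037×58.2) = 0.302 Ω
P = I²R = (5.19)² × 0.302 = 8.13 W

8.13 W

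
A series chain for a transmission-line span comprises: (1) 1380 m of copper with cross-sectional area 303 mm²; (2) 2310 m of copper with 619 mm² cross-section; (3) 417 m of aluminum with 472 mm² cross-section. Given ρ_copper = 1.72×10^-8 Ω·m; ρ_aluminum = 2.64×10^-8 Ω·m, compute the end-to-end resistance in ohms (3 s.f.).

Seg 1: A = 303 mm² = 3.030e-04 m²
R_1 = (1.72×10^-8)(1380)/(3.030e-04) = 0.07834 Ω
Seg 2: A = 619 mm² = 6.190e-04 m²
R_2 = (1.72×10^-8)(2310)/(6.190e-04) = 0.06419 Ω
Seg 3: A = 472 mm² = 4.720e-04 m²
R_3 = (2.64×10^-8)(417)/(4.720e-04) = 0.02332 Ω
R_total = R_1 + R_2 + R_3 = 0.166 Ω

0.166 Ω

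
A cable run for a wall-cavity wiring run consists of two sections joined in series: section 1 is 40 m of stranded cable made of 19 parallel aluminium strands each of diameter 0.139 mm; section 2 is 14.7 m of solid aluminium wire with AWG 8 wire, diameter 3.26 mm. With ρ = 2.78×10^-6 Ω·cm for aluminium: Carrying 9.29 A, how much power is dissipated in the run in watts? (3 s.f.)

337 W

ρ = 2.78×10^-6 Ω·cm = 2.78×10^-8 Ω·m
Section 1: A_strand = π(6.9500e-05)² = 1.517e-08 m²; R₁ = ρL/(N·A_s) = (2.78×10^-8)(40)/(19×1.517e-08) = 3.857 Ω
Section 2: A = π(3.26/2 mm)² = π(1.6300e-03 m)² = 8.347e-06 m²
R₂ = (2.78×10^-8)(14.7)/(8.347e-06) = 0.04896 Ω
R = R₁ + R₂ = 3.906 Ω
P = I²R = (9.29)² × 3.906 = 337 W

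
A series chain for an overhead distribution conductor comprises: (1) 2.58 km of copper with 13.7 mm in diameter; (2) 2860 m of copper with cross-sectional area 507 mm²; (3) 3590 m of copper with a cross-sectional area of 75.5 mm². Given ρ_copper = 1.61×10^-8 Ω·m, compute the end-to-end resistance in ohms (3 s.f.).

Seg 1: A = π(d/2)² = π(6.8500e-03 m)² = 1.474e-04 m²
R_1 = (1.61×10^-8)(2580)/(1.474e-04) = 0.2818 Ω
Seg 2: A = 507 mm² = 5.070e-04 m²
R_2 = (1.61×10^-8)(2860)/(5.070e-04) = 0.09082 Ω
Seg 3: A = 75.5 mm² = 7.550e-05 m²
R_3 = (1.61×10^-8)(3590)/(7.550e-05) = 0.7655 Ω
R_total = R_1 + R_2 + R_3 = 1.14 Ω

1.14 Ω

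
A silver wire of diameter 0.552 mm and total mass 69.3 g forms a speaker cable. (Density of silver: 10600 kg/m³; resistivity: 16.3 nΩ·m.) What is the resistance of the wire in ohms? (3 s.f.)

ρ = 16.3 nΩ·m = 1.63×10^-8 Ω·m
A = π(d/2)² = π(2.7600e-04 m)² = 2.3931e-07 m²
L = m/(density·A) = 0.0693/(10600×2.3931e-07) = 27.32 m
R = ρL/A = (1.63×10^-8)(27.32)/(2.3931e-07) = 1.86 Ω

1.86 Ω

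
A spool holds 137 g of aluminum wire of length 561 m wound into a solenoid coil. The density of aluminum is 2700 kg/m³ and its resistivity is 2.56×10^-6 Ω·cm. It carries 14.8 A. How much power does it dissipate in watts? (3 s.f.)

34800 W

ρ = 2.56×10^-6 Ω·cm = 2.56×10^-8 Ω·m
A = m/(density·L) = 0.137/(2700×561) = 9.0447e-08 m²
R = ρL/A = (2.56×10^-8)(561)/(9.0447e-08) = 158.8 Ω
P = I²R = (14.8)² × 158.8 = 34800 W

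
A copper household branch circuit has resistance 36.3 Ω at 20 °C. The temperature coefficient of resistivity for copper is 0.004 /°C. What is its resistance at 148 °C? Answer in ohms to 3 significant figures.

54.9 Ω

ΔT = 148 − 20 = 128 °C
R = R₀(1 + αΔT) = 36.3 × (1 + 0.004×128) = 36.3 × 1.512 = 54.9 Ω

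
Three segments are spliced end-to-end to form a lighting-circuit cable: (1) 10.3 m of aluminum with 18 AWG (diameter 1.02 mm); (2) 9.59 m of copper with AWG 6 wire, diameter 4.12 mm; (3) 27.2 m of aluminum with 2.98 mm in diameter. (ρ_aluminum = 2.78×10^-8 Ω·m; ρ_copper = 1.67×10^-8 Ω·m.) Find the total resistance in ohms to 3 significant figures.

Seg 1: A = π(1.02/2 mm)² = π(5.1000e-04 m)² = 8.171e-07 m²
R_1 = (2.78×10^-8)(10.3)/(8.171e-07) = 0.3504 Ω
Seg 2: A = π(4.12/2 mm)² = π(2.0600e-03 m)² = 1.333e-05 m²
R_2 = (1.67×10^-8)(9.59)/(1.333e-05) = 0.01201 Ω
Seg 3: A = π(d/2)² = π(1.4900e-03 m)² = 6.975e-06 m²
R_3 = (2.78×10^-8)(27.2)/(6.975e-06) = 0.1084 Ω
R_total = R_1 + R_2 + R_3 = 0.471 Ω

0.471 Ω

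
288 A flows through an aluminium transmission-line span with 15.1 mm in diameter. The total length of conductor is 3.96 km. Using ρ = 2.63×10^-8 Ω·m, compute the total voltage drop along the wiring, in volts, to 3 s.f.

167 V

A = π(d/2)² = π(7.5500e-03 m)² = 1.791e-04 m²
R = ρL/A = (2.63×10^-8)(3960)/(1.791e-04) = 0.5816 Ω
V = IR = 288 × 0.5816 = 167 V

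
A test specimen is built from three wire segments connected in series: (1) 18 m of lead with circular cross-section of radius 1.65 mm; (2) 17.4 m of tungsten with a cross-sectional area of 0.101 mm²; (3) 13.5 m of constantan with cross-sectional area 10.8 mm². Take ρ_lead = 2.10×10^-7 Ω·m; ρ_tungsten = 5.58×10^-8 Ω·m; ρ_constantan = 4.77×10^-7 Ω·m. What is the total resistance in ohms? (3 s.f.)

Seg 1: A = πr² = π(1.6500e-03 m)² = 8.553e-06 m²
R_1 = (2.10×10^-7)(18)/(8.553e-06) = 0.442 Ω
Seg 2: A = 0.101 mm² = 1.010e-07 m²
R_2 = (5.58×10^-8)(17.4)/(1.010e-07) = 9.613 Ω
Seg 3: A = 10.8 mm² = 1.080e-05 m²
R_3 = (4.77×10^-7)(13.5)/(1.080e-05) = 0.5963 Ω
R_total = R_1 + R_2 + R_3 = 10.7 Ω

10.7 Ω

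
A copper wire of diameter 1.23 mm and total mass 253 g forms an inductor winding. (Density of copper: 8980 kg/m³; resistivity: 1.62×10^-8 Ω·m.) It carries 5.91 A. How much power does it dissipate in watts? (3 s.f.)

11.3 W

A = π(d/2)² = π(6.1500e-04 m)² = 1.1882e-06 m²
L = m/(density·A) = 0.253/(8980×1.1882e-06) = 23.71 m
R = ρL/A = (1.62×10^-8)(23.71)/(1.1882e-06) = 0.3233 Ω
P = I²R = (5.91)² × 0.3233 = 11.3 W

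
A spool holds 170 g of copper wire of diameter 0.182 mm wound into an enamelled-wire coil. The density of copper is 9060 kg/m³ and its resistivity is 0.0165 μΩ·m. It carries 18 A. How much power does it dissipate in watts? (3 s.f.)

1.48×10^5 W

ρ = 0.0165 μΩ·m = 1.65×10^-8 Ω·m
A = π(d/2)² = π(9.1000e-05 m)² = 2.6016e-08 m²
L = m/(density·A) = 0.17/(9060×2.6016e-08) = 721.3 m
R = ρL/A = (1.65×10^-8)(721.3)/(2.6016e-08) = 457.4 Ω
P = I²R = (18)² × 457.4 = 1.48×10^5 W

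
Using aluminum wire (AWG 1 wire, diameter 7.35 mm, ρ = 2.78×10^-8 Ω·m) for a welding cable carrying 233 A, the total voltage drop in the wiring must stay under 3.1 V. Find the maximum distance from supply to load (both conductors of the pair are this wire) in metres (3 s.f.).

10.2 m

A = π(7.35/2 mm)² = π(3.6750e-03 m)² = 4.243e-05 m²
L_max = V_max·A/(2·ρI) = (3.1)(4.243e-05)/(2×2.78×10^-8×233) = 10.2 m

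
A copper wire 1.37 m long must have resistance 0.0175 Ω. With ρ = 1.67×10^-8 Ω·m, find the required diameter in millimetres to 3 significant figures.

1.29 mm

A = ρL/R = (1.67×10^-8)(1.37)/(0.0175) = 1.307e-06 m²
d = 2√(A/π) = 1.290e-03 m = 1.29 mm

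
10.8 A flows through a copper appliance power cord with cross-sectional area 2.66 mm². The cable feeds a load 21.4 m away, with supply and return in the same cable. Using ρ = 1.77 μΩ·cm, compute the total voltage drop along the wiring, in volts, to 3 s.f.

ρ = 1.77 μΩ·cm = 1.77×10^-8 Ω·m
A = 2.66 mm² = 2.660e-06 m²
Total conductor length (both ways) L = 2 × 21.4 = 42.8 m
R = ρL/A = (1.77×10^-8)(42.8)/(2.660e-06) = 0.2848 Ω
V = IR = 10.8 × 0.2848 = 3.08 V

3.08 V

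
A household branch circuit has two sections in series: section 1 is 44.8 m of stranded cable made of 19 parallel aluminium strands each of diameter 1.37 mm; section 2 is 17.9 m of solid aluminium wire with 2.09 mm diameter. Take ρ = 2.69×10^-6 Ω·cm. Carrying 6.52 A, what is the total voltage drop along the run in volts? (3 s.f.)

ρ = 2.69×10^-6 Ω·cm = 2.69×10^-8 Ω·m
Section 1: A_strand = π(6.8500e-04)² = 1.474e-06 m²; R₁ = ρL/(N·A_s) = (2.69×10^-8)(44.8)/(19×1.474e-06) = 0.04303 Ω
Section 2: A = π(d/2)² = π(1.0450e-03 m)² = 3.431e-06 m²
R₂ = (2.69×10^-8)(17.9)/(3.431e-06) = 0.1404 Ω
R = R₁ + R₂ = 0.1834 Ω
V = IR = 6.52 × 0.1834 = 1.20 V

1.20 V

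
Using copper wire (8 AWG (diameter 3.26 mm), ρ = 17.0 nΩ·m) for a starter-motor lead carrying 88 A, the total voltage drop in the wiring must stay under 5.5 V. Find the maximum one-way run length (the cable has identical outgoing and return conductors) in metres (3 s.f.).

ρ = 17.0 nΩ·m = 1.70×10^-8 Ω·m
A = π(3.26/2 mm)² = π(1.6300e-03 m)² = 8.347e-06 m²
L_max = V_max·A/(2·ρI) = (5.5)(8.347e-06)/(2×1.70×10^-8×88) = 15.3 m

15.3 m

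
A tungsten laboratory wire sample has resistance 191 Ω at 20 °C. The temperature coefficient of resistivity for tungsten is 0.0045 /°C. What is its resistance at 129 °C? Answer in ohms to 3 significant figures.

285 Ω

ΔT = 129 − 20 = 109 °C
R = R₀(1 + αΔT) = 191 × (1 + 0.0045×109) = 191 × 1.49 = 285 Ω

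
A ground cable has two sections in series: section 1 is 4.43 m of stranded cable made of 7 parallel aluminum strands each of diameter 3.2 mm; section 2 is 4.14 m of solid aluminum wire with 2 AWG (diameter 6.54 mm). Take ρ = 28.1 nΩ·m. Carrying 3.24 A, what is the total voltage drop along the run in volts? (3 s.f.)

0.0184 V

ρ = 28.1 nΩ·m = 2.81×10^-8 Ω·m
Section 1: A_strand = π(1.6000e-03)² = 8.042e-06 m²; R₁ = ρL/(N·A_s) = (2.81×10^-8)(4.43)/(7×8.042e-06) = 0.002211 Ω
Section 2: A = π(6.54/2 mm)² = π(3.2700e-03 m)² = 3.359e-05 m²
R₂ = (2.81×10^-8)(4.14)/(3.359e-05) = 0.003463 Ω
R = R₁ + R₂ = 0.005674 Ω
V = IR = 3.24 × 0.005674 = 0.0184 V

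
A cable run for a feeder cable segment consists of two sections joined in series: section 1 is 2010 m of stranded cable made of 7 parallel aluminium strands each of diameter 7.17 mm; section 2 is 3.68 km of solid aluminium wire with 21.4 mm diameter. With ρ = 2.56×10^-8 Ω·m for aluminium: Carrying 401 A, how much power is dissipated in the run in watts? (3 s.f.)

Section 1: A_strand = π(3.5850e-03)² = 4.038e-05 m²; R₁ = ρL/(N·A_s) = (2.56×10^-8)(2010)/(7×4.038e-05) = 0.1821 Ω
Section 2: A = π(d/2)² = π(1.0700e-02 m)² = 3.597e-04 m²
R₂ = (2.56×10^-8)(3680)/(3.597e-04) = 0.2619 Ω
R = R₁ + R₂ = 0.444 Ω
P = I²R = (401)² × 0.444 = 71400 W

71400 W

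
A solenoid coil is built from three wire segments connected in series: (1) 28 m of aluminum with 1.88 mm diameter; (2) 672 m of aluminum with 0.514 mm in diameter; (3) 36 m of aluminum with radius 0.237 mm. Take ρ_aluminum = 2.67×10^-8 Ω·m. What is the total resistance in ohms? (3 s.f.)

Seg 1: A = π(d/2)² = π(9.4000e-04 m)² = 2.776e-06 m²
R_1 = (2.67×10^-8)(28)/(2.776e-06) = 0.2693 Ω
Seg 2: A = π(d/2)² = π(2.5700e-04 m)² = 2.075e-07 m²
R_2 = (2.67×10^-8)(672)/(2.075e-07) = 86.47 Ω
Seg 3: A = πr² = π(2.3700e-04 m)² = 1.765e-07 m²
R_3 = (2.67×10^-8)(36)/(1.765e-07) = 5.447 Ω
R_total = R_1 + R_2 + R_3 = 92.2 Ω

92.2 Ω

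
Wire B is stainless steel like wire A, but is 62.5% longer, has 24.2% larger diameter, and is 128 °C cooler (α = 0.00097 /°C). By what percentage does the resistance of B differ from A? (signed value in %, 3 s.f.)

R ∝ ρL/d² with ρ ∝ (1+αΔT), so R_B/R_A = (1 + 62.5/100) × (1 + 24.2/100)⁻² × (1 − 0.00097×128)
= 1.625 × 0.6483 × 0.8758 = 0.9226
(R_B − R_A)/R_A = 0.9226 − 1 = -7.74%

-7.74%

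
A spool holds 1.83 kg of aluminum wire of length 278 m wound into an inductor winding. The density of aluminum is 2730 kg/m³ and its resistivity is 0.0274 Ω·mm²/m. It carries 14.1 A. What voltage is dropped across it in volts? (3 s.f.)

ρ = 0.0274 Ω·mm²/m = 2.74×10^-8 Ω·m
A = m/(density·L) = 1.83/(2730×278) = 2.4113e-06 m²
R = ρL/A = (2.74×10^-8)(278)/(2.4113e-06) = 3.159 Ω
V = IR = 14.1 × 3.159 = 44.5 V

44.5 V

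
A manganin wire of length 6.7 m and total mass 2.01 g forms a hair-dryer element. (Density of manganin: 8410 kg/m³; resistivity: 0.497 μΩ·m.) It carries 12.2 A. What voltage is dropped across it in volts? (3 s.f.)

ρ = 0.497 μΩ·m = 4.97×10^-7 Ω·m
A = m/(density·L) = 0.00201/(8410×6.7) = 3.5672e-08 m²
R = ρL/A = (4.97×10^-7)(6.7)/(3.5672e-08) = 93.35 Ω
V = IR = 12.2 × 93.35 = 1140 V

1140 V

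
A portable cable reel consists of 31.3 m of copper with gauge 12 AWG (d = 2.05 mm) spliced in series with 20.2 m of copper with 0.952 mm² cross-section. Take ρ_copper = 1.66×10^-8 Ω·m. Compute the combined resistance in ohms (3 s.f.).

Segment 1: A = π(2.05/2 mm)² = π(1.0250e-03 m)² = 3.301e-06 m²
R₁ = ρL/A = (1.66×10^-8)(31.3)/(3.301e-06) = 0.1574 Ω
Segment 2: A = 0.952 mm² = 9.520e-07 m²
R₂ = (1.66×10^-8)(20.2)/(9.520e-07) = 0.3522 Ω
R = R₁ + R₂ = 0.510 Ω

0.510 Ω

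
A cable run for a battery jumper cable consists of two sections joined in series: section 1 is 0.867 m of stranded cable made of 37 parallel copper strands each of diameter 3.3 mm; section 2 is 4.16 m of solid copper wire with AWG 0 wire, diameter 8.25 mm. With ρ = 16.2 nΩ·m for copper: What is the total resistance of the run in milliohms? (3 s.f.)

ρ = 16.2 nΩ·m = 1.62×10^-8 Ω·m
Section 1: A_strand = π(1.6500e-03)² = 8.553e-06 m²; R₁ = ρL/(N·A_s) = (1.62×10^-8)(0.867)/(37×8.553e-06) = 4.438×10^-5 Ω
Section 2: A = π(8.25/2 mm)² = π(4.1250e-03 m)² = 5.346e-05 m²
R₂ = (1.62×10^-8)(4.16)/(5.346e-05) = 0.001261 Ω
R = R₁ + R₂ = 1.31 mΩ

1.31 mΩ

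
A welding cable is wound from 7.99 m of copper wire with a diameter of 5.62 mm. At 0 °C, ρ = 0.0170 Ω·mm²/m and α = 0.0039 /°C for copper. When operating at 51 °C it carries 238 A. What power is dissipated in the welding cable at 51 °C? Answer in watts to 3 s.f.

372 W

ρ = 0.0170 Ω·mm²/m = 1.70×10^-8 Ω·m
A = π(d/2)² = π(2.8100e-03 m)² = 2.481e-05 m²
R₍0₎ = ρL/A = (1.70×10^-8)(7.99)/(2.481e-05) = 0.005476 Ω
R₍51₎ = R₍0₎(1 + αΔT) = 0.005476 × (1 + 0.0039×51) = 0.006565 Ω
P = I²R = (238)² × 0.006565 = 372 W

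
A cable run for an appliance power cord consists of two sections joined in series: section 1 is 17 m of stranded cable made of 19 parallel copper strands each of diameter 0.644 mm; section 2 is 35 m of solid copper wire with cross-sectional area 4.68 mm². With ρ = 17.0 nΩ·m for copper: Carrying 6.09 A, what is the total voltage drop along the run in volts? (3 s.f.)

ρ = 17.0 nΩ·m = 1.70×10^-8 Ω·m
Section 1: A_strand = π(3.2200e-04)² = 3.257e-07 m²; R₁ = ρL/(N·A_s) = (1.70×10^-8)(17)/(19×3.257e-07) = 0.0467 Ω
Section 2: A = 4.68 mm² = 4.680e-06 m²
R₂ = (1.70×10^-8)(35)/(4.680e-06) = 0.1271 Ω
R = R₁ + R₂ = 0.1738 Ω
V = IR = 6.09 × 0.1738 = 1.06 V

1.06 V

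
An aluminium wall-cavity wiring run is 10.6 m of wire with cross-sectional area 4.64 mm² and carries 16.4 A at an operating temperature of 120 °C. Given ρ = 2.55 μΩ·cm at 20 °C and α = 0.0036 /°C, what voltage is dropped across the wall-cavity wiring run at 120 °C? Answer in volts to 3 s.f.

1.30 V

ρ = 2.55 μΩ·cm = 2.55×10^-8 Ω·m
A = 4.64 mm² = 4.640e-06 m²
R₍20₎ = ρL/A = (2.55×10^-8)(10.6)/(4.640e-06) = 0.05825 Ω
R₍120₎ = R₍20₎(1 + αΔT) = 0.05825 × (1 + 0.0036×100) = 0.07923 Ω
V = IR = 16.4 × 0.07923 = 1.30 V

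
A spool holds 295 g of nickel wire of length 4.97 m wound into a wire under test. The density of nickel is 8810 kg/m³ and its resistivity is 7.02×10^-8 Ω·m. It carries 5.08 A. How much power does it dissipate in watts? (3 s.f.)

A = m/(density·L) = 0.295/(8810×4.97) = 6.7374e-06 m²
R = ρL/A = (7.02×10^-8)(4.97)/(6.7374e-06) = 0.05178 Ω
P = I²R = (5.08)² × 0.05178 = 1.34 W

1.34 W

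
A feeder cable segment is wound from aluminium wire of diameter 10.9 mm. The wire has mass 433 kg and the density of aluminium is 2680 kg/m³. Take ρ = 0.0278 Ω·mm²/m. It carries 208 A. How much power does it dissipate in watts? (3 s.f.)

ρ = 0.0278 Ω·mm²/m = 2.78×10^-8 Ω·m
A = π(d/2)² = π(5.4500e-03 m)² = 9.3313e-05 m²
L = m/(density·A) = 433/(2680×9.3313e-05) = 1731 m
R = ρL/A = (2.78×10^-8)(1731)/(9.3313e-05) = 0.5158 Ω
P = I²R = (208)² × 0.5158 = 22300 W

22300 W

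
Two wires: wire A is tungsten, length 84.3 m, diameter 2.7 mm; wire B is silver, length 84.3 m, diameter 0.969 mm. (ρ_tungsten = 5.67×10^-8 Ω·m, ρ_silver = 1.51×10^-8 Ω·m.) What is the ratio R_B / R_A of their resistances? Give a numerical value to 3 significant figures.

R ∝ ρL/d², so R_B/R_A = (ρ_B/ρ_A) × (d_A/d_B)²
= (1.51×10^-8/5.67×10^-8) × (2.7/0.969)² = 2.07

2.07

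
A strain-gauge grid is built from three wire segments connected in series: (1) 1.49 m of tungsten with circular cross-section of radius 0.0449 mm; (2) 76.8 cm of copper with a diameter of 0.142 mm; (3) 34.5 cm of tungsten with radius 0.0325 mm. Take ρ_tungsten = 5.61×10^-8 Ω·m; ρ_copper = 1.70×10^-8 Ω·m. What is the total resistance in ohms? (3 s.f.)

Seg 1: A = πr² = π(4.4900e-05 m)² = 6.333e-09 m²
R_1 = (5.61×10^-8)(1.49)/(6.333e-09) = 13.2 Ω
Seg 2: A = π(d/2)² = π(7.1000e-05 m)² = 1.584e-08 m²
R_2 = (1.70×10^-8)(0.768)/(1.584e-08) = 0.8244 Ω
Seg 3: A = πr² = π(3.2500e-05 m)² = 3.318e-09 m²
R_3 = (5.61×10^-8)(0.345)/(3.318e-09) = 5.833 Ω
R_total = R_1 + R_2 + R_3 = 19.9 Ω

19.9 Ω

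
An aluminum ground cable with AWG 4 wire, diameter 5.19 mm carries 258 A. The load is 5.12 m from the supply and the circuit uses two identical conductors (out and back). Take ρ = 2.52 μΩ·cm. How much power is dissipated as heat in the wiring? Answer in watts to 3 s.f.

812 W

ρ = 2.52 μΩ·cm = 2.52×10^-8 Ω·m
A = π(5.19/2 mm)² = π(2.5950e-03 m)² = 2.116e-05 m²
Total conductor length (both ways) L = 2 × 5.12 = 10.24 m
R = ρL/A = (2.52×10^-8)(10.24)/(2.116e-05) = 0.0122 Ω
P = I²R = (258)² × 0.0122 = 812 W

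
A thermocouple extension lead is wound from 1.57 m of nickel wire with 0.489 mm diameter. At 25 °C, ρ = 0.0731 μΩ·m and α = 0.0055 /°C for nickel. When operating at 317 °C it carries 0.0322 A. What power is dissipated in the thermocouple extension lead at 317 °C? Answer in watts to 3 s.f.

0.00165 W

ρ = 0.0731 μΩ·m = 7.31×10^-8 Ω·m
A = π(d/2)² = π(2.4450e-04 m)² = 1.878e-07 m²
R₍25₎ = ρL/A = (7.31×10^-8)(1.57)/(1.878e-07) = 0.6111 Ω
R₍317₎ = R₍25₎(1 + αΔT) = 0.6111 × (1 + 0.0055×292) = 1.593 Ω
P = I²R = (0.0322)² × 1.593 = 0.00165 W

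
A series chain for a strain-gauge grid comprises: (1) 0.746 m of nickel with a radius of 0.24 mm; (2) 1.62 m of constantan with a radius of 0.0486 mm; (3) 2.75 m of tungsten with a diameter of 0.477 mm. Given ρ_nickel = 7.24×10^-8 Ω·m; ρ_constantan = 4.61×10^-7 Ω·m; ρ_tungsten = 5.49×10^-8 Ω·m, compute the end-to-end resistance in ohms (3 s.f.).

102 Ω

Seg 1: A = πr² = π(2.4000e-04 m)² = 1.810e-07 m²
R_1 = (7.24×10^-8)(0.746)/(1.810e-07) = 0.2985 Ω
Seg 2: A = πr² = π(4.8600e-05 m)² = 7.420e-09 m²
R_2 = (4.61×10^-7)(1.62)/(7.420e-09) = 100.6 Ω
Seg 3: A = π(d/2)² = π(2.3850e-04 m)² = 1.787e-07 m²
R_3 = (5.49×10^-8)(2.75)/(1.787e-07) = 0.8448 Ω
R_total = R_1 + R_2 + R_3 = 102 Ω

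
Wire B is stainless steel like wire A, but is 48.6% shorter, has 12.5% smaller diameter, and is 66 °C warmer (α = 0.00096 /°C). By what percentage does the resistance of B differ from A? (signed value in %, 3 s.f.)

R ∝ ρL/d² with ρ ∝ (1+αΔT), so R_B/R_A = (1 − 48.6/100) × (1 − 12.5/100)⁻² × (1 + 0.00096×66)
= 0.514 × 1.306 × 1.063 = 0.7139
(R_B − R_A)/R_A = 0.7139 − 1 = -28.6%

-28.6%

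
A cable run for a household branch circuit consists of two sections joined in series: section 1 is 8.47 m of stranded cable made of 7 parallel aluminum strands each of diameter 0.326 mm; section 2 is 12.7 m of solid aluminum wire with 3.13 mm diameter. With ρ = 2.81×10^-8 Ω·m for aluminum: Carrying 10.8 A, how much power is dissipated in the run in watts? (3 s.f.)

52.9 W

Section 1: A_strand = π(1.6300e-04)² = 8.347e-08 m²; R₁ = ρL/(N·A_s) = (2.81×10^-8)(8.47)/(7×8.347e-08) = 0.4073 Ω
Section 2: A = π(d/2)² = π(1.5650e-03 m)² = 7.694e-06 m²
R₂ = (2.81×10^-8)(12.7)/(7.694e-06) = 0.04638 Ω
R = R₁ + R₂ = 0.4537 Ω
P = I²R = (10.8)² × 0.4537 = 52.9 W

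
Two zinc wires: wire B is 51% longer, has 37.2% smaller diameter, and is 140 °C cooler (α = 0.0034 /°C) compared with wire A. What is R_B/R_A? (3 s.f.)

R ∝ ρL/d² with ρ ∝ (1+αΔT), so R_B/R_A = (1 + 51/100) × (1 − 37.2/100)⁻² × (1 − 0.0034×140)
= 1.51 × 2.536 × 0.524 = 2.01

2.01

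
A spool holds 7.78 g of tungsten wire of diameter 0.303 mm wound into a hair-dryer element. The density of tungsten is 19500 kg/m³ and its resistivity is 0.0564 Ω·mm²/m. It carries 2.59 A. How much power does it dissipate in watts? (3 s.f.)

ρ = 0.0564 Ω·mm²/m = 5.64×10^-8 Ω·m
A = π(d/2)² = π(1.5150e-04 m)² = 7.2107e-08 m²
L = m/(density·A) = 0.00778/(19500×7.2107e-08) = 5.533 m
R = ρL/A = (5.64×10^-8)(5.533)/(7.2107e-08) = 4.328 Ω
P = I²R = (2.59)² × 4.328 = 29.0 W

29.0 W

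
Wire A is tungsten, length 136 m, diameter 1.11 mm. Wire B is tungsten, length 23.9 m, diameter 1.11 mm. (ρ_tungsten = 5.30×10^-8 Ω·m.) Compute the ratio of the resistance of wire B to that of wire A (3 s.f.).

R ∝ ρL/d², so R_B/R_A = (L_B/L_A)
= (23.9/136) = 0.176

0.176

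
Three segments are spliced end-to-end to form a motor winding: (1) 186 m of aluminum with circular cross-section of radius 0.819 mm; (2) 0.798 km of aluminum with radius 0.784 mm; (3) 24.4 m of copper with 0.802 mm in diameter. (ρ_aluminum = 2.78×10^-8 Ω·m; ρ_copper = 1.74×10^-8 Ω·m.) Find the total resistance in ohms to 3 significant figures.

14.8 Ω

Seg 1: A = πr² = π(8.1900e-04 m)² = 2.107e-06 m²
R_1 = (2.78×10^-8)(186)/(2.107e-06) = 2.454 Ω
Seg 2: A = πr² = π(7.8400e-04 m)² = 1.931e-06 m²
R_2 = (2.78×10^-8)(798)/(1.931e-06) = 11.49 Ω
Seg 3: A = π(d/2)² = π(4.0100e-04 m)² = 5.052e-07 m²
R_3 = (1.74×10^-8)(24.4)/(5.052e-07) = 0.8404 Ω
R_total = R_1 + R_2 + R_3 = 14.8 Ω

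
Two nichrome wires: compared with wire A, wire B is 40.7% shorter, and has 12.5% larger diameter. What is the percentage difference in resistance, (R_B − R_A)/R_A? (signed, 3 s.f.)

-53.1%

R ∝ L/d², so R_B/R_A = (1 − 40.7/100) × (1 + 12.5/100)⁻²
= 0.593 × 0.7901 = 0.4685
(R_B − R_A)/R_A = 0.4685 − 1 = -53.1%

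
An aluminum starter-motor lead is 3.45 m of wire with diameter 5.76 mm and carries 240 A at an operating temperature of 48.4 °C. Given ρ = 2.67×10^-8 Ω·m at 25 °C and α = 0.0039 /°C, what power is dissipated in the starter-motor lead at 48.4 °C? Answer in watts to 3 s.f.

A = π(d/2)² = π(2.8800e-03 m)² = 2.606e-05 m²
R₍25₎ = ρL/A = (2.67×10^-8)(3.45)/(2.606e-05) = 0.003535 Ω
R₍48.4₎ = R₍25₎(1 + αΔT) = 0.003535 × (1 + 0.0039×23.4) = 0.003858 Ω
P = I²R = (240)² × 0.003858 = 222 W

222 W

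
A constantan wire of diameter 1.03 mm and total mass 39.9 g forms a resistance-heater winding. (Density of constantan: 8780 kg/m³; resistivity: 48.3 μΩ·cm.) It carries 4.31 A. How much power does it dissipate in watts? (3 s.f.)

58.7 W

ρ = 48.3 μΩ·cm = 4.83×10^-7 Ω·m
A = π(d/2)² = π(5.1500e-04 m)² = 8.3323e-07 m²
L = m/(density·A) = 0.0399/(8780×8.3323e-07) = 5.454 m
R = ρL/A = (4.83×10^-7)(5.454)/(8.3323e-07) = 3.162 Ω
P = I²R = (4.31)² × 3.162 = 58.7 W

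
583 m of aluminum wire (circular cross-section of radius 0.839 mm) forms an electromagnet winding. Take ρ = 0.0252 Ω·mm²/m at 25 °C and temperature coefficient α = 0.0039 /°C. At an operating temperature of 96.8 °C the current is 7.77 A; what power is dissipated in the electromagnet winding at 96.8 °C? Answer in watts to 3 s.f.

ρ = 0.0252 Ω·mm²/m = 2.52×10^-8 Ω·m
A = πr² = π(8.3900e-04 m)² = 2.211e-06 m²
R₍25₎ = ρL/A = (2.52×10^-8)(583)/(2.211e-06) = 6.643 Ω
R₍96.8₎ = R₍25₎(1 + αΔT) = 6.643 × (1 + 0.0039×71.8) = 8.504 Ω
P = I²R = (7.77)² × 8.504 = 513 W

513 W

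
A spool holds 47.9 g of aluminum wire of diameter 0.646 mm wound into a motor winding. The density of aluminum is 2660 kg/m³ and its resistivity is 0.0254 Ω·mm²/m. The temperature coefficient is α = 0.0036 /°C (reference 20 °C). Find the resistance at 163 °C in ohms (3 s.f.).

ρ = 0.0254 Ω·mm²/m = 2.54×10^-8 Ω·m
A = π(d/2)² = π(3.2300e-04 m)² = 3.2776e-07 m²
L = m/(density·A) = 0.0479/(2660×3.2776e-07) = 54.94 m
R = ρL/A = (2.54×10^-8)(54.94)/(3.2776e-07) = 4.258 Ω
R(163 °C) = 4.258 × (1 + 0.0036×143) = 6.45 Ω

6.45 Ω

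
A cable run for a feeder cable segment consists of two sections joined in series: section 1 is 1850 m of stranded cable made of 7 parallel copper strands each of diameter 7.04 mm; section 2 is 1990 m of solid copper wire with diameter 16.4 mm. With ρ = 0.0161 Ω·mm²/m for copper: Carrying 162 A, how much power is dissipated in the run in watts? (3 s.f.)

6850 W

ρ = 0.0161 Ω·mm²/m = 1.61×10^-8 Ω·m
Section 1: A_strand = π(3.5200e-03)² = 3.893e-05 m²; R₁ = ρL/(N·A_s) = (1.61×10^-8)(1850)/(7×3.893e-05) = 0.1093 Ω
Section 2: A = π(d/2)² = π(8.2000e-03 m)² = 2.112e-04 m²
R₂ = (1.61×10^-8)(1990)/(2.112e-04) = 0.1517 Ω
R = R₁ + R₂ = 0.261 Ω
P = I²R = (162)² × 0.261 = 6850 W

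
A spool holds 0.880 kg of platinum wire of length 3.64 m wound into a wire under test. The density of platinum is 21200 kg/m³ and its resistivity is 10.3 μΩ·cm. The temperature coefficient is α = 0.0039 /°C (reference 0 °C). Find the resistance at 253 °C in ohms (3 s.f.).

0.0653 Ω

ρ = 10.3 μΩ·cm = 1.03×10^-7 Ω·m
A = m/(density·L) = 0.88/(21200×3.64) = 1.1404e-05 m²
R = ρL/A = (1.03×10^-7)(3.64)/(1.1404e-05) = 0.03288 Ω
R(253 °C) = 0.03288 × (1 + 0.0039×253) = 0.0653 Ω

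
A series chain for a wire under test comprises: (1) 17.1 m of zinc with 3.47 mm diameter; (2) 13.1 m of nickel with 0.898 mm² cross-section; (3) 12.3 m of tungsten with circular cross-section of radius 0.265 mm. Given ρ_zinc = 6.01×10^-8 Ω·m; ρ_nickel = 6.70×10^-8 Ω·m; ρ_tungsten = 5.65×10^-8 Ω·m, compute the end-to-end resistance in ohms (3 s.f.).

4.24 Ω

Seg 1: A = π(d/2)² = π(1.7350e-03 m)² = 9.457e-06 m²
R_1 = (6.01×10^-8)(17.1)/(9.457e-06) = 0.1087 Ω
Seg 2: A = 0.898 mm² = 8.980e-07 m²
R_2 = (6.70×10^-8)(13.1)/(8.980e-07) = 0.9774 Ω
Seg 3: A = πr² = π(2.6500e-04 m)² = 2.206e-07 m²
R_3 = (5.65×10^-8)(12.3)/(2.206e-07) = 3.15 Ω
R_total = R_1 + R_2 + R_3 = 4.24 Ω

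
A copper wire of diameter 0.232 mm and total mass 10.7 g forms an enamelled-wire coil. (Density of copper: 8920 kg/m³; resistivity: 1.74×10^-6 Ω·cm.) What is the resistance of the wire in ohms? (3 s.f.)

ρ = 1.74×10^-6 Ω·cm = 1.74×10^-8 Ω·m
A = π(d/2)² = π(1.1600e-04 m)² = 4.2273e-08 m²
L = m/(density·A) = 0.0107/(8920×4.2273e-08) = 28.38 m
R = ρL/A = (1.74×10^-8)(28.38)/(4.2273e-08) = 11.7 Ω

11.7 Ω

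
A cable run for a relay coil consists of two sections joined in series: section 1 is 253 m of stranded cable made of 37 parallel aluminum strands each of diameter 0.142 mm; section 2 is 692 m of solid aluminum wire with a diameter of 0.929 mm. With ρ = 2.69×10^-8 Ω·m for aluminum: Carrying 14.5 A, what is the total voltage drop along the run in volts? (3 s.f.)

Section 1: A_strand = π(7.1000e-05)² = 1.584e-08 m²; R₁ = ρL/(N·A_s) = (2.69×10^-8)(253)/(37×1.584e-08) = 11.61 Ω
Section 2: A = π(d/2)² = π(4.6450e-04 m)² = 6.778e-07 m²
R₂ = (2.69×10^-8)(692)/(6.778e-07) = 27.46 Ω
R = R₁ + R₂ = 39.08 Ω
V = IR = 14.5 × 39.08 = 567 V

567 V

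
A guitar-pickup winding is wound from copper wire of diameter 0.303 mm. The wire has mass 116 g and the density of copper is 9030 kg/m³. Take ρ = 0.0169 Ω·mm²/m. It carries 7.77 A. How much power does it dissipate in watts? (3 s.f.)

ρ = 0.0169 Ω·mm²/m = 1.69×10^-8 Ω·m
A = π(d/2)² = π(1.5150e-04 m)² = 7.2107e-08 m²
L = m/(density·A) = 0.116/(9030×7.2107e-08) = 178.2 m
R = ρL/A = (1.69×10^-8)(178.2)/(7.2107e-08) = 41.75 Ω
P = I²R = (7.77)² × 41.75 = 2520 W

2520 W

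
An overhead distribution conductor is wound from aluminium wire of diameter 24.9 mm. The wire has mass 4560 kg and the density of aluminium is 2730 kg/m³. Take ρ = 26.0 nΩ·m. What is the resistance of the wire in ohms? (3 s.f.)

ρ = 26.0 nΩ·m = 2.60×10^-8 Ω·m
A = π(d/2)² = π(1.2450e-02 m)² = 4.8695e-04 m²
L = m/(density·A) = 4560/(2730×4.8695e-04) = 3430 m
R = ρL/A = (2.60×10^-8)(3430)/(4.8695e-04) = 0.183 Ω

0.183 Ω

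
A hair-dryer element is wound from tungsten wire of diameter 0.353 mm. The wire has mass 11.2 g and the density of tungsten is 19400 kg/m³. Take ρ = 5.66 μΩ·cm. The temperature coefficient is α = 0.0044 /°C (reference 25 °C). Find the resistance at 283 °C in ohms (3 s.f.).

7.28 Ω

ρ = 5.66 μΩ·cm = 5.66×10^-8 Ω·m
A = π(d/2)² = π(1.7650e-04 m)² = 9.7868e-08 m²
L = m/(density·A) = 0.0112/(19400×9.7868e-08) = 5.899 m
R = ρL/A = (5.66×10^-8)(5.899)/(9.7868e-08) = 3.412 Ω
R(283 °C) = 3.412 × (1 + 0.0044×258) = 7.28 Ω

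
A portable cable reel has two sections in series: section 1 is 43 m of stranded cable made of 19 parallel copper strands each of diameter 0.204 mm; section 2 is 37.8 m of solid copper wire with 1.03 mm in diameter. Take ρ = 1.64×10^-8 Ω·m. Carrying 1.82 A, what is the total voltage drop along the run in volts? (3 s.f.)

Section 1: A_strand = π(1.0200e-04)² = 3.269e-08 m²; R₁ = ρL/(N·A_s) = (1.64×10^-8)(43)/(19×3.269e-08) = 1.136 Ω
Section 2: A = π(d/2)² = π(5.1500e-04 m)² = 8.332e-07 m²
R₂ = (1.64×10^-8)(37.8)/(8.332e-07) = 0.744 Ω
R = R₁ + R₂ = 1.88 Ω
V = IR = 1.82 × 1.88 = 3.42 V

3.42 V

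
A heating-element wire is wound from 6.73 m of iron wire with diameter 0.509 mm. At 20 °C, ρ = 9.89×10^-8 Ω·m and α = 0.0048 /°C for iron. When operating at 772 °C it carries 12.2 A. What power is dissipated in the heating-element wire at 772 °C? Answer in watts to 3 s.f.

A = π(d/2)² = π(2.5450e-04 m)² = 2.035e-07 m²
R₍20₎ = ρL/A = (9.89×10^-8)(6.73)/(2.035e-07) = 3.271 Ω
R₍772₎ = R₍20₎(1 + αΔT) = 3.271 × (1 + 0.0048×752) = 15.08 Ω
P = I²R = (12.2)² × 15.08 = 2240 W

2240 W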